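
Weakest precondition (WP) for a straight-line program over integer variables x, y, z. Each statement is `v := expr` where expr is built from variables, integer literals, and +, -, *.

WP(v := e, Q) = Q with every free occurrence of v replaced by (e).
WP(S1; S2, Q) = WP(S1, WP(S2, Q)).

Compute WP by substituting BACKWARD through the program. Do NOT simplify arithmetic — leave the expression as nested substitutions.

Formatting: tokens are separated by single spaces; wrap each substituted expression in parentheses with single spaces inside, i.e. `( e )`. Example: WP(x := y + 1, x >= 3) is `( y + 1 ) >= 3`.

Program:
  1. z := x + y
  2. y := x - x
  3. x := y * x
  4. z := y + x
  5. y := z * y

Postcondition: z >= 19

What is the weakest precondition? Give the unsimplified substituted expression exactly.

post: z >= 19
stmt 5: y := z * y  -- replace 0 occurrence(s) of y with (z * y)
  => z >= 19
stmt 4: z := y + x  -- replace 1 occurrence(s) of z with (y + x)
  => ( y + x ) >= 19
stmt 3: x := y * x  -- replace 1 occurrence(s) of x with (y * x)
  => ( y + ( y * x ) ) >= 19
stmt 2: y := x - x  -- replace 2 occurrence(s) of y with (x - x)
  => ( ( x - x ) + ( ( x - x ) * x ) ) >= 19
stmt 1: z := x + y  -- replace 0 occurrence(s) of z with (x + y)
  => ( ( x - x ) + ( ( x - x ) * x ) ) >= 19

Answer: ( ( x - x ) + ( ( x - x ) * x ) ) >= 19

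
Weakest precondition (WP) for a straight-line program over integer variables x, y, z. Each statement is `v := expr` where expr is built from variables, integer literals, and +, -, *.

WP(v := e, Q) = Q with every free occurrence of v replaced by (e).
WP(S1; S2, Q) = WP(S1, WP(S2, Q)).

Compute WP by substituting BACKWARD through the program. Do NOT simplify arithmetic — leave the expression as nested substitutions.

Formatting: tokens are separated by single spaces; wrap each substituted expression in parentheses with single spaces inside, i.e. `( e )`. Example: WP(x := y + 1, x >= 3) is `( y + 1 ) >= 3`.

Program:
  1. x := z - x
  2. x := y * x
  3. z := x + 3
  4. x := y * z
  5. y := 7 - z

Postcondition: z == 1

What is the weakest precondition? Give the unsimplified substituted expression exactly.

Answer: ( ( y * ( z - x ) ) + 3 ) == 1

Derivation:
post: z == 1
stmt 5: y := 7 - z  -- replace 0 occurrence(s) of y with (7 - z)
  => z == 1
stmt 4: x := y * z  -- replace 0 occurrence(s) of x with (y * z)
  => z == 1
stmt 3: z := x + 3  -- replace 1 occurrence(s) of z with (x + 3)
  => ( x + 3 ) == 1
stmt 2: x := y * x  -- replace 1 occurrence(s) of x with (y * x)
  => ( ( y * x ) + 3 ) == 1
stmt 1: x := z - x  -- replace 1 occurrence(s) of x with (z - x)
  => ( ( y * ( z - x ) ) + 3 ) == 1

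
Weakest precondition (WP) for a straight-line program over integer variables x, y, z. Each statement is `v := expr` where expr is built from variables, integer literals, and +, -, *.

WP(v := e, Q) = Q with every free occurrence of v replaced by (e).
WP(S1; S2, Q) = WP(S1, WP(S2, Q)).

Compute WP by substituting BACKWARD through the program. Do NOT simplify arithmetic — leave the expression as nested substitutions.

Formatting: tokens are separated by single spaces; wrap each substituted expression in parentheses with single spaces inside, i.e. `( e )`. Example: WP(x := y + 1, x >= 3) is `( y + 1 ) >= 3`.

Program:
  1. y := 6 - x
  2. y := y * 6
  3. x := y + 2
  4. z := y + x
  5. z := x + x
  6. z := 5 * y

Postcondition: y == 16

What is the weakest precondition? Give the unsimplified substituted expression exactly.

Answer: ( ( 6 - x ) * 6 ) == 16

Derivation:
post: y == 16
stmt 6: z := 5 * y  -- replace 0 occurrence(s) of z with (5 * y)
  => y == 16
stmt 5: z := x + x  -- replace 0 occurrence(s) of z with (x + x)
  => y == 16
stmt 4: z := y + x  -- replace 0 occurrence(s) of z with (y + x)
  => y == 16
stmt 3: x := y + 2  -- replace 0 occurrence(s) of x with (y + 2)
  => y == 16
stmt 2: y := y * 6  -- replace 1 occurrence(s) of y with (y * 6)
  => ( y * 6 ) == 16
stmt 1: y := 6 - x  -- replace 1 occurrence(s) of y with (6 - x)
  => ( ( 6 - x ) * 6 ) == 16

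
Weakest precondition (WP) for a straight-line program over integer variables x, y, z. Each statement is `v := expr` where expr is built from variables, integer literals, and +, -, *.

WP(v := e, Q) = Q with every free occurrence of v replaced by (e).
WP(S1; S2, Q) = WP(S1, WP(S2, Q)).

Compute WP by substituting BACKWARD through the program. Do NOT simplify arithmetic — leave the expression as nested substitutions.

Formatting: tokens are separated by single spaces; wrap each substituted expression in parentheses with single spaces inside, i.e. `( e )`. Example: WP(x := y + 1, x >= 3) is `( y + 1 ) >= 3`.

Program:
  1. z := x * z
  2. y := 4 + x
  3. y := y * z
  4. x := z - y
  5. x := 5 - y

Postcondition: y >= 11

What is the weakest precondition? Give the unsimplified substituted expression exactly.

Answer: ( ( 4 + x ) * ( x * z ) ) >= 11

Derivation:
post: y >= 11
stmt 5: x := 5 - y  -- replace 0 occurrence(s) of x with (5 - y)
  => y >= 11
stmt 4: x := z - y  -- replace 0 occurrence(s) of x with (z - y)
  => y >= 11
stmt 3: y := y * z  -- replace 1 occurrence(s) of y with (y * z)
  => ( y * z ) >= 11
stmt 2: y := 4 + x  -- replace 1 occurrence(s) of y with (4 + x)
  => ( ( 4 + x ) * z ) >= 11
stmt 1: z := x * z  -- replace 1 occurrence(s) of z with (x * z)
  => ( ( 4 + x ) * ( x * z ) ) >= 11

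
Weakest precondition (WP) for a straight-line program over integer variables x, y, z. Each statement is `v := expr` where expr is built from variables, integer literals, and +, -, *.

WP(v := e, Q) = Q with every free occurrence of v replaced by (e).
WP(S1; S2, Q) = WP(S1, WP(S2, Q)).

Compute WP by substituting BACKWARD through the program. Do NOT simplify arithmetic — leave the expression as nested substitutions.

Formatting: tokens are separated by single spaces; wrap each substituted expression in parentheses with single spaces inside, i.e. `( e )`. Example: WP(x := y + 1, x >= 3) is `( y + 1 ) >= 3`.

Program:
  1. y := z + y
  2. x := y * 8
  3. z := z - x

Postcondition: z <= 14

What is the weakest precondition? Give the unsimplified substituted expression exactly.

Answer: ( z - ( ( z + y ) * 8 ) ) <= 14

Derivation:
post: z <= 14
stmt 3: z := z - x  -- replace 1 occurrence(s) of z with (z - x)
  => ( z - x ) <= 14
stmt 2: x := y * 8  -- replace 1 occurrence(s) of x with (y * 8)
  => ( z - ( y * 8 ) ) <= 14
stmt 1: y := z + y  -- replace 1 occurrence(s) of y with (z + y)
  => ( z - ( ( z + y ) * 8 ) ) <= 14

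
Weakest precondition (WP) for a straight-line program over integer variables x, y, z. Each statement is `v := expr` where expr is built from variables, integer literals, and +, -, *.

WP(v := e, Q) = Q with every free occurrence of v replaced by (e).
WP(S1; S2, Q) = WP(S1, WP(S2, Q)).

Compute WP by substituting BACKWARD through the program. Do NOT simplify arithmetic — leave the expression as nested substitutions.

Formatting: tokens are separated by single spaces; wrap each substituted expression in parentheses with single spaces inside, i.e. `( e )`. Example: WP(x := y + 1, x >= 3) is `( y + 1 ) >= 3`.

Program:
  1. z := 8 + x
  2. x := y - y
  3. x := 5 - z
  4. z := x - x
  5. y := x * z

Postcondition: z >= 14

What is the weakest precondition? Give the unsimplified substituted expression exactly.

post: z >= 14
stmt 5: y := x * z  -- replace 0 occurrence(s) of y with (x * z)
  => z >= 14
stmt 4: z := x - x  -- replace 1 occurrence(s) of z with (x - x)
  => ( x - x ) >= 14
stmt 3: x := 5 - z  -- replace 2 occurrence(s) of x with (5 - z)
  => ( ( 5 - z ) - ( 5 - z ) ) >= 14
stmt 2: x := y - y  -- replace 0 occurrence(s) of x with (y - y)
  => ( ( 5 - z ) - ( 5 - z ) ) >= 14
stmt 1: z := 8 + x  -- replace 2 occurrence(s) of z with (8 + x)
  => ( ( 5 - ( 8 + x ) ) - ( 5 - ( 8 + x ) ) ) >= 14

Answer: ( ( 5 - ( 8 + x ) ) - ( 5 - ( 8 + x ) ) ) >= 14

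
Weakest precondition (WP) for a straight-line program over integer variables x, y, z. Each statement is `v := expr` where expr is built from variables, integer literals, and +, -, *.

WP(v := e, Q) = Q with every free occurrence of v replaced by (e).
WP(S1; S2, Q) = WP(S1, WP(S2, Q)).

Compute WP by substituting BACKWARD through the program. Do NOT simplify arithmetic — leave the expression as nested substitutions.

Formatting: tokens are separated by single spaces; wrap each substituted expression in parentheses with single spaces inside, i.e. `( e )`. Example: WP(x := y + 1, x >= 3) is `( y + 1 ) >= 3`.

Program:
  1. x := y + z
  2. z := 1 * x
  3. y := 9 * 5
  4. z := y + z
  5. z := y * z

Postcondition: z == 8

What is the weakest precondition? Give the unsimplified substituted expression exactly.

Answer: ( ( 9 * 5 ) * ( ( 9 * 5 ) + ( 1 * ( y + z ) ) ) ) == 8

Derivation:
post: z == 8
stmt 5: z := y * z  -- replace 1 occurrence(s) of z with (y * z)
  => ( y * z ) == 8
stmt 4: z := y + z  -- replace 1 occurrence(s) of z with (y + z)
  => ( y * ( y + z ) ) == 8
stmt 3: y := 9 * 5  -- replace 2 occurrence(s) of y with (9 * 5)
  => ( ( 9 * 5 ) * ( ( 9 * 5 ) + z ) ) == 8
stmt 2: z := 1 * x  -- replace 1 occurrence(s) of z with (1 * x)
  => ( ( 9 * 5 ) * ( ( 9 * 5 ) + ( 1 * x ) ) ) == 8
stmt 1: x := y + z  -- replace 1 occurrence(s) of x with (y + z)
  => ( ( 9 * 5 ) * ( ( 9 * 5 ) + ( 1 * ( y + z ) ) ) ) == 8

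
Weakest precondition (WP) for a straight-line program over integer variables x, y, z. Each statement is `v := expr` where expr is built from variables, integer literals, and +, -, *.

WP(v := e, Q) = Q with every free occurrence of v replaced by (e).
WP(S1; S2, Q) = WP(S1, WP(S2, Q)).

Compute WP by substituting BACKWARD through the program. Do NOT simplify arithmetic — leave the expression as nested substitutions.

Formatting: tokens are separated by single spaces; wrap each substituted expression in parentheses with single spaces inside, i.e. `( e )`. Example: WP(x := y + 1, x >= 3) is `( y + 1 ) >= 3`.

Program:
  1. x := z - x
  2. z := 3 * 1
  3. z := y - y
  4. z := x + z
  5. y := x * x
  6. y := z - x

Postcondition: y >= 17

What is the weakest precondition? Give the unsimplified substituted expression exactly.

post: y >= 17
stmt 6: y := z - x  -- replace 1 occurrence(s) of y with (z - x)
  => ( z - x ) >= 17
stmt 5: y := x * x  -- replace 0 occurrence(s) of y with (x * x)
  => ( z - x ) >= 17
stmt 4: z := x + z  -- replace 1 occurrence(s) of z with (x + z)
  => ( ( x + z ) - x ) >= 17
stmt 3: z := y - y  -- replace 1 occurrence(s) of z with (y - y)
  => ( ( x + ( y - y ) ) - x ) >= 17
stmt 2: z := 3 * 1  -- replace 0 occurrence(s) of z with (3 * 1)
  => ( ( x + ( y - y ) ) - x ) >= 17
stmt 1: x := z - x  -- replace 2 occurrence(s) of x with (z - x)
  => ( ( ( z - x ) + ( y - y ) ) - ( z - x ) ) >= 17

Answer: ( ( ( z - x ) + ( y - y ) ) - ( z - x ) ) >= 17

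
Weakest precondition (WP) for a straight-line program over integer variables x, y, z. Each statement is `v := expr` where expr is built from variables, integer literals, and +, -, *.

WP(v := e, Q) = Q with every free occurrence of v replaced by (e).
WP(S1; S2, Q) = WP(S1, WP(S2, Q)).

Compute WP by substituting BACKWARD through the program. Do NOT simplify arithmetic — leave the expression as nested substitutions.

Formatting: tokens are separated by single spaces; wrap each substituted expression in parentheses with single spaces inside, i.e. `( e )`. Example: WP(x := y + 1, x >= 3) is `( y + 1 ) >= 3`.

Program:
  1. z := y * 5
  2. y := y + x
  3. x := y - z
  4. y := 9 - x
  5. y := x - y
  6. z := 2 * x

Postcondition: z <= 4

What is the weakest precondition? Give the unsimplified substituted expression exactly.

Answer: ( 2 * ( ( y + x ) - ( y * 5 ) ) ) <= 4

Derivation:
post: z <= 4
stmt 6: z := 2 * x  -- replace 1 occurrence(s) of z with (2 * x)
  => ( 2 * x ) <= 4
stmt 5: y := x - y  -- replace 0 occurrence(s) of y with (x - y)
  => ( 2 * x ) <= 4
stmt 4: y := 9 - x  -- replace 0 occurrence(s) of y with (9 - x)
  => ( 2 * x ) <= 4
stmt 3: x := y - z  -- replace 1 occurrence(s) of x with (y - z)
  => ( 2 * ( y - z ) ) <= 4
stmt 2: y := y + x  -- replace 1 occurrence(s) of y with (y + x)
  => ( 2 * ( ( y + x ) - z ) ) <= 4
stmt 1: z := y * 5  -- replace 1 occurrence(s) of z with (y * 5)
  => ( 2 * ( ( y + x ) - ( y * 5 ) ) ) <= 4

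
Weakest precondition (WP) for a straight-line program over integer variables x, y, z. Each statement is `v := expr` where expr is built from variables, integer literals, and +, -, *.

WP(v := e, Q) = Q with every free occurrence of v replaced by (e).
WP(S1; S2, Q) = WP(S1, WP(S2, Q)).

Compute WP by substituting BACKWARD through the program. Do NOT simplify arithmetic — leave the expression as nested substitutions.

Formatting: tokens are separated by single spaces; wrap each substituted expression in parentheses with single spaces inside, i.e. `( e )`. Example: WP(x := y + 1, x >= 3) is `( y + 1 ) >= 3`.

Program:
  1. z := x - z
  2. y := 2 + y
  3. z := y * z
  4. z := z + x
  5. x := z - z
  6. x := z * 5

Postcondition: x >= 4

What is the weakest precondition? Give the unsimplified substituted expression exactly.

Answer: ( ( ( ( 2 + y ) * ( x - z ) ) + x ) * 5 ) >= 4

Derivation:
post: x >= 4
stmt 6: x := z * 5  -- replace 1 occurrence(s) of x with (z * 5)
  => ( z * 5 ) >= 4
stmt 5: x := z - z  -- replace 0 occurrence(s) of x with (z - z)
  => ( z * 5 ) >= 4
stmt 4: z := z + x  -- replace 1 occurrence(s) of z with (z + x)
  => ( ( z + x ) * 5 ) >= 4
stmt 3: z := y * z  -- replace 1 occurrence(s) of z with (y * z)
  => ( ( ( y * z ) + x ) * 5 ) >= 4
stmt 2: y := 2 + y  -- replace 1 occurrence(s) of y with (2 + y)
  => ( ( ( ( 2 + y ) * z ) + x ) * 5 ) >= 4
stmt 1: z := x - z  -- replace 1 occurrence(s) of z with (x - z)
  => ( ( ( ( 2 + y ) * ( x - z ) ) + x ) * 5 ) >= 4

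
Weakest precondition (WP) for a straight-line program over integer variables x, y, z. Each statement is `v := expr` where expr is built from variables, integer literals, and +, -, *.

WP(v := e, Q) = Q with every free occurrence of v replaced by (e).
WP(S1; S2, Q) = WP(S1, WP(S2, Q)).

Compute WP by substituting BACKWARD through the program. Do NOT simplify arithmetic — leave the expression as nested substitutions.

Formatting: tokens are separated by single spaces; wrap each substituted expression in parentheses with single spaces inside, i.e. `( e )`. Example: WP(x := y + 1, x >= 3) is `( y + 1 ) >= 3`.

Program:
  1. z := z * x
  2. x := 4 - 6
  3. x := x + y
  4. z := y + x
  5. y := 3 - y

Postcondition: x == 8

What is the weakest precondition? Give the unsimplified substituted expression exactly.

post: x == 8
stmt 5: y := 3 - y  -- replace 0 occurrence(s) of y with (3 - y)
  => x == 8
stmt 4: z := y + x  -- replace 0 occurrence(s) of z with (y + x)
  => x == 8
stmt 3: x := x + y  -- replace 1 occurrence(s) of x with (x + y)
  => ( x + y ) == 8
stmt 2: x := 4 - 6  -- replace 1 occurrence(s) of x with (4 - 6)
  => ( ( 4 - 6 ) + y ) == 8
stmt 1: z := z * x  -- replace 0 occurrence(s) of z with (z * x)
  => ( ( 4 - 6 ) + y ) == 8

Answer: ( ( 4 - 6 ) + y ) == 8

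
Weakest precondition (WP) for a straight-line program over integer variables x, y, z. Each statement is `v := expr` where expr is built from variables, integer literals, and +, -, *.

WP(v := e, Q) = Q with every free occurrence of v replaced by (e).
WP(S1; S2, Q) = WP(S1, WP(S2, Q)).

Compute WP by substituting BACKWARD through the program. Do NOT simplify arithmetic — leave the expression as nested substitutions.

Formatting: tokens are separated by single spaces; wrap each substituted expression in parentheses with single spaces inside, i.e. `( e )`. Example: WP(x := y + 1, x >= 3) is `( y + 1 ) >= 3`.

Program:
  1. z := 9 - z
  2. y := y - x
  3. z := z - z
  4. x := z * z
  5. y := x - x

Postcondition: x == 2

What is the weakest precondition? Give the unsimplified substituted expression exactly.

post: x == 2
stmt 5: y := x - x  -- replace 0 occurrence(s) of y with (x - x)
  => x == 2
stmt 4: x := z * z  -- replace 1 occurrence(s) of x with (z * z)
  => ( z * z ) == 2
stmt 3: z := z - z  -- replace 2 occurrence(s) of z with (z - z)
  => ( ( z - z ) * ( z - z ) ) == 2
stmt 2: y := y - x  -- replace 0 occurrence(s) of y with (y - x)
  => ( ( z - z ) * ( z - z ) ) == 2
stmt 1: z := 9 - z  -- replace 4 occurrence(s) of z with (9 - z)
  => ( ( ( 9 - z ) - ( 9 - z ) ) * ( ( 9 - z ) - ( 9 - z ) ) ) == 2

Answer: ( ( ( 9 - z ) - ( 9 - z ) ) * ( ( 9 - z ) - ( 9 - z ) ) ) == 2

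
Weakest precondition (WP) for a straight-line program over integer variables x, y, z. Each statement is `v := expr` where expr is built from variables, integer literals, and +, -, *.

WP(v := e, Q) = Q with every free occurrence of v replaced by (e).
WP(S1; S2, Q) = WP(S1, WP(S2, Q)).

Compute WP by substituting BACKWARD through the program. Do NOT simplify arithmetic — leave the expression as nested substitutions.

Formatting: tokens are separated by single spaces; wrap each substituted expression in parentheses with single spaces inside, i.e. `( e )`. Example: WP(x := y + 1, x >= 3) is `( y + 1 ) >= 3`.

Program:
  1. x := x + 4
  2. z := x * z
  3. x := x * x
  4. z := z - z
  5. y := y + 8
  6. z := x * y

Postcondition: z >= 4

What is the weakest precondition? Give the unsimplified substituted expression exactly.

post: z >= 4
stmt 6: z := x * y  -- replace 1 occurrence(s) of z with (x * y)
  => ( x * y ) >= 4
stmt 5: y := y + 8  -- replace 1 occurrence(s) of y with (y + 8)
  => ( x * ( y + 8 ) ) >= 4
stmt 4: z := z - z  -- replace 0 occurrence(s) of z with (z - z)
  => ( x * ( y + 8 ) ) >= 4
stmt 3: x := x * x  -- replace 1 occurrence(s) of x with (x * x)
  => ( ( x * x ) * ( y + 8 ) ) >= 4
stmt 2: z := x * z  -- replace 0 occurrence(s) of z with (x * z)
  => ( ( x * x ) * ( y + 8 ) ) >= 4
stmt 1: x := x + 4  -- replace 2 occurrence(s) of x with (x + 4)
  => ( ( ( x + 4 ) * ( x + 4 ) ) * ( y + 8 ) ) >= 4

Answer: ( ( ( x + 4 ) * ( x + 4 ) ) * ( y + 8 ) ) >= 4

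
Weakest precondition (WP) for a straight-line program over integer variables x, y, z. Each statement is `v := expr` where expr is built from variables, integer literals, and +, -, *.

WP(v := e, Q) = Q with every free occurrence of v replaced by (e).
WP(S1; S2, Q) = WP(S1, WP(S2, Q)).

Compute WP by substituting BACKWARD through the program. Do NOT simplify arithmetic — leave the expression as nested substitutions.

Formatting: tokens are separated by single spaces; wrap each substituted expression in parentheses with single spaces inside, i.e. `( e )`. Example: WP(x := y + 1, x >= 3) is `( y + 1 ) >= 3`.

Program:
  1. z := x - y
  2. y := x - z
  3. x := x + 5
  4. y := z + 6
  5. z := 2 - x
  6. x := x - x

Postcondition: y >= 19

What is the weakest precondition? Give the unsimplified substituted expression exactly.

Answer: ( ( x - y ) + 6 ) >= 19

Derivation:
post: y >= 19
stmt 6: x := x - x  -- replace 0 occurrence(s) of x with (x - x)
  => y >= 19
stmt 5: z := 2 - x  -- replace 0 occurrence(s) of z with (2 - x)
  => y >= 19
stmt 4: y := z + 6  -- replace 1 occurrence(s) of y with (z + 6)
  => ( z + 6 ) >= 19
stmt 3: x := x + 5  -- replace 0 occurrence(s) of x with (x + 5)
  => ( z + 6 ) >= 19
stmt 2: y := x - z  -- replace 0 occurrence(s) of y with (x - z)
  => ( z + 6 ) >= 19
stmt 1: z := x - y  -- replace 1 occurrence(s) of z with (x - y)
  => ( ( x - y ) + 6 ) >= 19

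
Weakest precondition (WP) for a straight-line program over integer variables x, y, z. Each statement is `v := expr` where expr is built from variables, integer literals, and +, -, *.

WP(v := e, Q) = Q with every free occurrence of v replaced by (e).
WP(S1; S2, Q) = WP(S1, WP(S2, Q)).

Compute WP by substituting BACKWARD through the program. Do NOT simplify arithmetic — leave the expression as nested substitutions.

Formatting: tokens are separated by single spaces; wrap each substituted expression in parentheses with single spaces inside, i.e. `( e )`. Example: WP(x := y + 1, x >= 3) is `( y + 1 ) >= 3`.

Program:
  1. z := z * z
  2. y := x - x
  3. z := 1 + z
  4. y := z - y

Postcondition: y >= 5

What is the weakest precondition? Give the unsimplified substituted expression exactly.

post: y >= 5
stmt 4: y := z - y  -- replace 1 occurrence(s) of y with (z - y)
  => ( z - y ) >= 5
stmt 3: z := 1 + z  -- replace 1 occurrence(s) of z with (1 + z)
  => ( ( 1 + z ) - y ) >= 5
stmt 2: y := x - x  -- replace 1 occurrence(s) of y with (x - x)
  => ( ( 1 + z ) - ( x - x ) ) >= 5
stmt 1: z := z * z  -- replace 1 occurrence(s) of z with (z * z)
  => ( ( 1 + ( z * z ) ) - ( x - x ) ) >= 5

Answer: ( ( 1 + ( z * z ) ) - ( x - x ) ) >= 5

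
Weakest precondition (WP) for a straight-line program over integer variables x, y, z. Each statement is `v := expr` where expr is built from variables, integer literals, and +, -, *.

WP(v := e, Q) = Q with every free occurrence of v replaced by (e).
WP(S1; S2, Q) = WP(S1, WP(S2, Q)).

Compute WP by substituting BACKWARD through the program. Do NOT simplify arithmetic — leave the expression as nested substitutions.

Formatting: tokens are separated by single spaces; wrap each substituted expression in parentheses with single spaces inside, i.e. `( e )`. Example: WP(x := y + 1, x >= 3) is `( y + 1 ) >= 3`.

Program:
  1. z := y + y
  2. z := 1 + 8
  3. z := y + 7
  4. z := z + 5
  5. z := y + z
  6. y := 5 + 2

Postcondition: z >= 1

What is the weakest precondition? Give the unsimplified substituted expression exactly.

Answer: ( y + ( ( y + 7 ) + 5 ) ) >= 1

Derivation:
post: z >= 1
stmt 6: y := 5 + 2  -- replace 0 occurrence(s) of y with (5 + 2)
  => z >= 1
stmt 5: z := y + z  -- replace 1 occurrence(s) of z with (y + z)
  => ( y + z ) >= 1
stmt 4: z := z + 5  -- replace 1 occurrence(s) of z with (z + 5)
  => ( y + ( z + 5 ) ) >= 1
stmt 3: z := y + 7  -- replace 1 occurrence(s) of z with (y + 7)
  => ( y + ( ( y + 7 ) + 5 ) ) >= 1
stmt 2: z := 1 + 8  -- replace 0 occurrence(s) of z with (1 + 8)
  => ( y + ( ( y + 7 ) + 5 ) ) >= 1
stmt 1: z := y + y  -- replace 0 occurrence(s) of z with (y + y)
  => ( y + ( ( y + 7 ) + 5 ) ) >= 1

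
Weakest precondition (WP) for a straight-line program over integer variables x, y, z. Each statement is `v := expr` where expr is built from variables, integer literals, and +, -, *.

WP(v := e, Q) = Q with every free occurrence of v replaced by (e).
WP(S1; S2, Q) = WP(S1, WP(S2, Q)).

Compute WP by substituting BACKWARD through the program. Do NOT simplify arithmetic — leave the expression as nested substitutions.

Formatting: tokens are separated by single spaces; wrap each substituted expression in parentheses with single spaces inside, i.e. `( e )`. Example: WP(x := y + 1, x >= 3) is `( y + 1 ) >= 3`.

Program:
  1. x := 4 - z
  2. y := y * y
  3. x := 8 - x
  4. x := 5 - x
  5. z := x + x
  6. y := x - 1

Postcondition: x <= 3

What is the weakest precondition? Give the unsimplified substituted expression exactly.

post: x <= 3
stmt 6: y := x - 1  -- replace 0 occurrence(s) of y with (x - 1)
  => x <= 3
stmt 5: z := x + x  -- replace 0 occurrence(s) of z with (x + x)
  => x <= 3
stmt 4: x := 5 - x  -- replace 1 occurrence(s) of x with (5 - x)
  => ( 5 - x ) <= 3
stmt 3: x := 8 - x  -- replace 1 occurrence(s) of x with (8 - x)
  => ( 5 - ( 8 - x ) ) <= 3
stmt 2: y := y * y  -- replace 0 occurrence(s) of y with (y * y)
  => ( 5 - ( 8 - x ) ) <= 3
stmt 1: x := 4 - z  -- replace 1 occurrence(s) of x with (4 - z)
  => ( 5 - ( 8 - ( 4 - z ) ) ) <= 3

Answer: ( 5 - ( 8 - ( 4 - z ) ) ) <= 3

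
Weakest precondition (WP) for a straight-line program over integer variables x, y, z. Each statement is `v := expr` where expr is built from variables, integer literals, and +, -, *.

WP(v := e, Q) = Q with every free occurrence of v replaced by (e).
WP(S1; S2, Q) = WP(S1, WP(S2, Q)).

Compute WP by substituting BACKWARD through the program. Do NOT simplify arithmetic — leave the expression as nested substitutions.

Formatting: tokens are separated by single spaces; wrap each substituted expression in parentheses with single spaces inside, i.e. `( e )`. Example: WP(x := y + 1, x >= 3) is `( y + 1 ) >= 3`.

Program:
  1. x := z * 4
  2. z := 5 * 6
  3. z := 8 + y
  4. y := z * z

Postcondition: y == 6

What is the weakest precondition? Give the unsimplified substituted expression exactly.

post: y == 6
stmt 4: y := z * z  -- replace 1 occurrence(s) of y with (z * z)
  => ( z * z ) == 6
stmt 3: z := 8 + y  -- replace 2 occurrence(s) of z with (8 + y)
  => ( ( 8 + y ) * ( 8 + y ) ) == 6
stmt 2: z := 5 * 6  -- replace 0 occurrence(s) of z with (5 * 6)
  => ( ( 8 + y ) * ( 8 + y ) ) == 6
stmt 1: x := z * 4  -- replace 0 occurrence(s) of x with (z * 4)
  => ( ( 8 + y ) * ( 8 + y ) ) == 6

Answer: ( ( 8 + y ) * ( 8 + y ) ) == 6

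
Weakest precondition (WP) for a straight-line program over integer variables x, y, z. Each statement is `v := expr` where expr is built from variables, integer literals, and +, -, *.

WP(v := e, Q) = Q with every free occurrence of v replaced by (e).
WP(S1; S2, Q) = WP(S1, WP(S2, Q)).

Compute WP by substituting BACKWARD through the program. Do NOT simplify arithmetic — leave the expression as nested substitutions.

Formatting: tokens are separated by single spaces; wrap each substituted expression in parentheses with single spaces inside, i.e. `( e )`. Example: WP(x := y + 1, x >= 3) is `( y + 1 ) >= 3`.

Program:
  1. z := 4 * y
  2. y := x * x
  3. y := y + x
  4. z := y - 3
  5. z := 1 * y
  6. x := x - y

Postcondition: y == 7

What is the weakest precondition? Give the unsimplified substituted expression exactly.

Answer: ( ( x * x ) + x ) == 7

Derivation:
post: y == 7
stmt 6: x := x - y  -- replace 0 occurrence(s) of x with (x - y)
  => y == 7
stmt 5: z := 1 * y  -- replace 0 occurrence(s) of z with (1 * y)
  => y == 7
stmt 4: z := y - 3  -- replace 0 occurrence(s) of z with (y - 3)
  => y == 7
stmt 3: y := y + x  -- replace 1 occurrence(s) of y with (y + x)
  => ( y + x ) == 7
stmt 2: y := x * x  -- replace 1 occurrence(s) of y with (x * x)
  => ( ( x * x ) + x ) == 7
stmt 1: z := 4 * y  -- replace 0 occurrence(s) of z with (4 * y)
  => ( ( x * x ) + x ) == 7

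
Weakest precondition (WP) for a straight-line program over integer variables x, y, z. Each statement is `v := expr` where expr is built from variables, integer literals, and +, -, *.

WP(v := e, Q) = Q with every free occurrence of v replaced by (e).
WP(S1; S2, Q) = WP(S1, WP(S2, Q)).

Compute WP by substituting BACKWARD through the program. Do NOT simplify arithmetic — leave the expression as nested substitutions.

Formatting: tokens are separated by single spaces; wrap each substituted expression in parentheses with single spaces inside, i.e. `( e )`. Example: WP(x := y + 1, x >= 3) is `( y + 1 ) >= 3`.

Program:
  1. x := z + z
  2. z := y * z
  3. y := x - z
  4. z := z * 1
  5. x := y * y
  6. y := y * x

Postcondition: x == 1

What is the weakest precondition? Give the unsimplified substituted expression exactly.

Answer: ( ( ( z + z ) - ( y * z ) ) * ( ( z + z ) - ( y * z ) ) ) == 1

Derivation:
post: x == 1
stmt 6: y := y * x  -- replace 0 occurrence(s) of y with (y * x)
  => x == 1
stmt 5: x := y * y  -- replace 1 occurrence(s) of x with (y * y)
  => ( y * y ) == 1
stmt 4: z := z * 1  -- replace 0 occurrence(s) of z with (z * 1)
  => ( y * y ) == 1
stmt 3: y := x - z  -- replace 2 occurrence(s) of y with (x - z)
  => ( ( x - z ) * ( x - z ) ) == 1
stmt 2: z := y * z  -- replace 2 occurrence(s) of z with (y * z)
  => ( ( x - ( y * z ) ) * ( x - ( y * z ) ) ) == 1
stmt 1: x := z + z  -- replace 2 occurrence(s) of x with (z + z)
  => ( ( ( z + z ) - ( y * z ) ) * ( ( z + z ) - ( y * z ) ) ) == 1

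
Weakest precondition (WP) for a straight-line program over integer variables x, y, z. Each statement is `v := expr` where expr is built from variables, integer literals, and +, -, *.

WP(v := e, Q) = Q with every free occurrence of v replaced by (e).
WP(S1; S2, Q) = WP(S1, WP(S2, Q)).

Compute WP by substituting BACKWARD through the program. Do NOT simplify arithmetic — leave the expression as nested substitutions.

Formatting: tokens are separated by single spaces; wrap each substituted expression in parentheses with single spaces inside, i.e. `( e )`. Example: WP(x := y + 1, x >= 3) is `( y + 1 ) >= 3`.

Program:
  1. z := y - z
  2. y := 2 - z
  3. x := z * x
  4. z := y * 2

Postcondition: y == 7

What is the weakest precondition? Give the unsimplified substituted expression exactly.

post: y == 7
stmt 4: z := y * 2  -- replace 0 occurrence(s) of z with (y * 2)
  => y == 7
stmt 3: x := z * x  -- replace 0 occurrence(s) of x with (z * x)
  => y == 7
stmt 2: y := 2 - z  -- replace 1 occurrence(s) of y with (2 - z)
  => ( 2 - z ) == 7
stmt 1: z := y - z  -- replace 1 occurrence(s) of z with (y - z)
  => ( 2 - ( y - z ) ) == 7

Answer: ( 2 - ( y - z ) ) == 7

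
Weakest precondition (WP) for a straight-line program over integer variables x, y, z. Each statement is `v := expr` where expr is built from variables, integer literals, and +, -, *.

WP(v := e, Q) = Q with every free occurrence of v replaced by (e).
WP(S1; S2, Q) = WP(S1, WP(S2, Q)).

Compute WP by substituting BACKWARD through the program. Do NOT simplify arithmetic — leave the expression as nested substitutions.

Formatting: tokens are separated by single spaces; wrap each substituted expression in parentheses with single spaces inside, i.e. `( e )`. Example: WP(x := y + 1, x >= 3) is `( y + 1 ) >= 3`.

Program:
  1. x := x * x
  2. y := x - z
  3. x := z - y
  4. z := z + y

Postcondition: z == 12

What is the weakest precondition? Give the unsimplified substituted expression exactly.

post: z == 12
stmt 4: z := z + y  -- replace 1 occurrence(s) of z with (z + y)
  => ( z + y ) == 12
stmt 3: x := z - y  -- replace 0 occurrence(s) of x with (z - y)
  => ( z + y ) == 12
stmt 2: y := x - z  -- replace 1 occurrence(s) of y with (x - z)
  => ( z + ( x - z ) ) == 12
stmt 1: x := x * x  -- replace 1 occurrence(s) of x with (x * x)
  => ( z + ( ( x * x ) - z ) ) == 12

Answer: ( z + ( ( x * x ) - z ) ) == 12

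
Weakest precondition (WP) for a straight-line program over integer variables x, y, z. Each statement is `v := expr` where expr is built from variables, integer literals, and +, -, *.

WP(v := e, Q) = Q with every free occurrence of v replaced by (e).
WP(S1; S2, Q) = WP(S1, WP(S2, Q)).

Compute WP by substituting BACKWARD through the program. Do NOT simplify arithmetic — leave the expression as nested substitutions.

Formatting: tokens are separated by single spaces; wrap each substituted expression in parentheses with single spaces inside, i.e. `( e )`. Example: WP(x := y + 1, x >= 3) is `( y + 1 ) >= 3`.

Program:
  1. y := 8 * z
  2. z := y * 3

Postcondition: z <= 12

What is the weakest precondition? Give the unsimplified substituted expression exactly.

Answer: ( ( 8 * z ) * 3 ) <= 12

Derivation:
post: z <= 12
stmt 2: z := y * 3  -- replace 1 occurrence(s) of z with (y * 3)
  => ( y * 3 ) <= 12
stmt 1: y := 8 * z  -- replace 1 occurrence(s) of y with (8 * z)
  => ( ( 8 * z ) * 3 ) <= 12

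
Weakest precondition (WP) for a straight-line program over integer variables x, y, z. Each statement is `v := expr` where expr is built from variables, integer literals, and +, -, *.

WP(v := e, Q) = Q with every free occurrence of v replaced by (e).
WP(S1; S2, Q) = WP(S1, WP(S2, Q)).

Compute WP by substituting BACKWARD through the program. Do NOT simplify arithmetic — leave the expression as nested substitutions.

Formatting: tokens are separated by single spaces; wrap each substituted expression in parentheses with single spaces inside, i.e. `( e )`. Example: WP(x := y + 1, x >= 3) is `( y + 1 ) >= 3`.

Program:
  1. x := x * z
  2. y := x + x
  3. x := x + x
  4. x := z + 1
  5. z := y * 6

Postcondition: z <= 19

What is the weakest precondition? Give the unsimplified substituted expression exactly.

Answer: ( ( ( x * z ) + ( x * z ) ) * 6 ) <= 19

Derivation:
post: z <= 19
stmt 5: z := y * 6  -- replace 1 occurrence(s) of z with (y * 6)
  => ( y * 6 ) <= 19
stmt 4: x := z + 1  -- replace 0 occurrence(s) of x with (z + 1)
  => ( y * 6 ) <= 19
stmt 3: x := x + x  -- replace 0 occurrence(s) of x with (x + x)
  => ( y * 6 ) <= 19
stmt 2: y := x + x  -- replace 1 occurrence(s) of y with (x + x)
  => ( ( x + x ) * 6 ) <= 19
stmt 1: x := x * z  -- replace 2 occurrence(s) of x with (x * z)
  => ( ( ( x * z ) + ( x * z ) ) * 6 ) <= 19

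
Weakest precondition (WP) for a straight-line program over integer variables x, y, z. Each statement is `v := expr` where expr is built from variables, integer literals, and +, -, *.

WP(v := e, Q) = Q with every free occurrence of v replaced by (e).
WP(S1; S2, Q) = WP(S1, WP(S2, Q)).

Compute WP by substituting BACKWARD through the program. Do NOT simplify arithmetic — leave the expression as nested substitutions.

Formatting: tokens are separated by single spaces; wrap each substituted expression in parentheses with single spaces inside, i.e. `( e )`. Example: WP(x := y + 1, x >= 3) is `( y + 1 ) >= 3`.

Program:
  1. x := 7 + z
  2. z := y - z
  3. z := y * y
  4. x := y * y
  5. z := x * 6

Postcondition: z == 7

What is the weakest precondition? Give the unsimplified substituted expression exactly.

Answer: ( ( y * y ) * 6 ) == 7

Derivation:
post: z == 7
stmt 5: z := x * 6  -- replace 1 occurrence(s) of z with (x * 6)
  => ( x * 6 ) == 7
stmt 4: x := y * y  -- replace 1 occurrence(s) of x with (y * y)
  => ( ( y * y ) * 6 ) == 7
stmt 3: z := y * y  -- replace 0 occurrence(s) of z with (y * y)
  => ( ( y * y ) * 6 ) == 7
stmt 2: z := y - z  -- replace 0 occurrence(s) of z with (y - z)
  => ( ( y * y ) * 6 ) == 7
stmt 1: x := 7 + z  -- replace 0 occurrence(s) of x with (7 + z)
  => ( ( y * y ) * 6 ) == 7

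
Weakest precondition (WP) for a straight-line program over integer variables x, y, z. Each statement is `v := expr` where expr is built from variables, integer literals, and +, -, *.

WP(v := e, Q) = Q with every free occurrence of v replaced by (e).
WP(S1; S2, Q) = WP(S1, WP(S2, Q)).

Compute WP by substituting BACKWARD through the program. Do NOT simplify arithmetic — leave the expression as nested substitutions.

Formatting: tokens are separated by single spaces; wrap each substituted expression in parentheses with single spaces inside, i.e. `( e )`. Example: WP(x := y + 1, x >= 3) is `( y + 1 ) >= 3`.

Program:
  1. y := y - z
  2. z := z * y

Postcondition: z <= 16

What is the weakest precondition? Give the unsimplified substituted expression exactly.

post: z <= 16
stmt 2: z := z * y  -- replace 1 occurrence(s) of z with (z * y)
  => ( z * y ) <= 16
stmt 1: y := y - z  -- replace 1 occurrence(s) of y with (y - z)
  => ( z * ( y - z ) ) <= 16

Answer: ( z * ( y - z ) ) <= 16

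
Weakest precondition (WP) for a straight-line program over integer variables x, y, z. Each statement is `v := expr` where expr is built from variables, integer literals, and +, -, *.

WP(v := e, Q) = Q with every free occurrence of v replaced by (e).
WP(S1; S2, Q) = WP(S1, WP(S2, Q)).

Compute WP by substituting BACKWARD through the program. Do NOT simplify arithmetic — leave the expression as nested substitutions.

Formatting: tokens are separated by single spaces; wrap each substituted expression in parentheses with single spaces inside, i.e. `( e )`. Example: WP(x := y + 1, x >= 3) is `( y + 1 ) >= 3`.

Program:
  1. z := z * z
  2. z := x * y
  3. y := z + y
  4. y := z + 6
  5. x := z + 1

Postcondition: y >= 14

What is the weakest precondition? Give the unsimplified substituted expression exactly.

Answer: ( ( x * y ) + 6 ) >= 14

Derivation:
post: y >= 14
stmt 5: x := z + 1  -- replace 0 occurrence(s) of x with (z + 1)
  => y >= 14
stmt 4: y := z + 6  -- replace 1 occurrence(s) of y with (z + 6)
  => ( z + 6 ) >= 14
stmt 3: y := z + y  -- replace 0 occurrence(s) of y with (z + y)
  => ( z + 6 ) >= 14
stmt 2: z := x * y  -- replace 1 occurrence(s) of z with (x * y)
  => ( ( x * y ) + 6 ) >= 14
stmt 1: z := z * z  -- replace 0 occurrence(s) of z with (z * z)
  => ( ( x * y ) + 6 ) >= 14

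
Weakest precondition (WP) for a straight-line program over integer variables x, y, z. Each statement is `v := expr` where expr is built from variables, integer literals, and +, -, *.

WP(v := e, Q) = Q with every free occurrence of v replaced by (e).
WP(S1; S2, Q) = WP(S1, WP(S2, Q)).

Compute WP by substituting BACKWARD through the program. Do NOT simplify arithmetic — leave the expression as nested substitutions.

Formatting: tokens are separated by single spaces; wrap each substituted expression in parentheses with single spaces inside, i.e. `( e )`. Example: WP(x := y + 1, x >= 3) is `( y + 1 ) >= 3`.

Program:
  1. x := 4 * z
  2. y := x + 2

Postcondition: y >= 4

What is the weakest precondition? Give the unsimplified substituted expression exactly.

post: y >= 4
stmt 2: y := x + 2  -- replace 1 occurrence(s) of y with (x + 2)
  => ( x + 2 ) >= 4
stmt 1: x := 4 * z  -- replace 1 occurrence(s) of x with (4 * z)
  => ( ( 4 * z ) + 2 ) >= 4

Answer: ( ( 4 * z ) + 2 ) >= 4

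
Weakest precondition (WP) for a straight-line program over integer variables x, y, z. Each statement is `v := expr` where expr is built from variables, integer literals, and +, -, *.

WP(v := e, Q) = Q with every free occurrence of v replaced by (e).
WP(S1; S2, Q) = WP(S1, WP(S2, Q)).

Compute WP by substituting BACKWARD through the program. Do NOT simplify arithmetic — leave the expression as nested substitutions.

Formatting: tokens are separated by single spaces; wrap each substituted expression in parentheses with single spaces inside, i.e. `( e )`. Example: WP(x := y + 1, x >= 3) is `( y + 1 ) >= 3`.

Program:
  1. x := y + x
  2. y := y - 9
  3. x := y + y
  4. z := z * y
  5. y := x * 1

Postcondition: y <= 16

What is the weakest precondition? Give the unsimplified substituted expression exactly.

post: y <= 16
stmt 5: y := x * 1  -- replace 1 occurrence(s) of y with (x * 1)
  => ( x * 1 ) <= 16
stmt 4: z := z * y  -- replace 0 occurrence(s) of z with (z * y)
  => ( x * 1 ) <= 16
stmt 3: x := y + y  -- replace 1 occurrence(s) of x with (y + y)
  => ( ( y + y ) * 1 ) <= 16
stmt 2: y := y - 9  -- replace 2 occurrence(s) of y with (y - 9)
  => ( ( ( y - 9 ) + ( y - 9 ) ) * 1 ) <= 16
stmt 1: x := y + x  -- replace 0 occurrence(s) of x with (y + x)
  => ( ( ( y - 9 ) + ( y - 9 ) ) * 1 ) <= 16

Answer: ( ( ( y - 9 ) + ( y - 9 ) ) * 1 ) <= 16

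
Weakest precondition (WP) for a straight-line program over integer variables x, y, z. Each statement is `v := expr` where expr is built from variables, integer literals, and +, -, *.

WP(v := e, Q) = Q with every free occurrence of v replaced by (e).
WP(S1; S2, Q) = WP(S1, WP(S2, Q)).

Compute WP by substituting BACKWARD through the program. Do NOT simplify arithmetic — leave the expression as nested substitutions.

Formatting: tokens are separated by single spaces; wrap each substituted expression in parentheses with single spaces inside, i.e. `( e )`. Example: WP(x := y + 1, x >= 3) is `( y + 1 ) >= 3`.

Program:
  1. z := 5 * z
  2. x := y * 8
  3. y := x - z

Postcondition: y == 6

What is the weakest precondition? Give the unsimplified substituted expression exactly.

post: y == 6
stmt 3: y := x - z  -- replace 1 occurrence(s) of y with (x - z)
  => ( x - z ) == 6
stmt 2: x := y * 8  -- replace 1 occurrence(s) of x with (y * 8)
  => ( ( y * 8 ) - z ) == 6
stmt 1: z := 5 * z  -- replace 1 occurrence(s) of z with (5 * z)
  => ( ( y * 8 ) - ( 5 * z ) ) == 6

Answer: ( ( y * 8 ) - ( 5 * z ) ) == 6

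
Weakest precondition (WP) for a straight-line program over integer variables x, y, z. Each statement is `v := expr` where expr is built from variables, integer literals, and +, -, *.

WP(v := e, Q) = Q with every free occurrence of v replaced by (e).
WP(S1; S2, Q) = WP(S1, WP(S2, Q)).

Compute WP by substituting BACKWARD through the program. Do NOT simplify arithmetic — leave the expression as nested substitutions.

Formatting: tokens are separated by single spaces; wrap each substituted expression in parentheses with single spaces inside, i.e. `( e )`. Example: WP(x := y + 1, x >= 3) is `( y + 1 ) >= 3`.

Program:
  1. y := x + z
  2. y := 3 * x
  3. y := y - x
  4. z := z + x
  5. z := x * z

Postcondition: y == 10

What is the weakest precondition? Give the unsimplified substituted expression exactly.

post: y == 10
stmt 5: z := x * z  -- replace 0 occurrence(s) of z with (x * z)
  => y == 10
stmt 4: z := z + x  -- replace 0 occurrence(s) of z with (z + x)
  => y == 10
stmt 3: y := y - x  -- replace 1 occurrence(s) of y with (y - x)
  => ( y - x ) == 10
stmt 2: y := 3 * x  -- replace 1 occurrence(s) of y with (3 * x)
  => ( ( 3 * x ) - x ) == 10
stmt 1: y := x + z  -- replace 0 occurrence(s) of y with (x + z)
  => ( ( 3 * x ) - x ) == 10

Answer: ( ( 3 * x ) - x ) == 10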